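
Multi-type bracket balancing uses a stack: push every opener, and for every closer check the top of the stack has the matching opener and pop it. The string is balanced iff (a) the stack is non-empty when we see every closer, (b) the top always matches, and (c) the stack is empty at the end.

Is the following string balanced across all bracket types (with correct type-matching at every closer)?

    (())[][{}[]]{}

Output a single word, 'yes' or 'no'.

Answer: yes

Derivation:
pos 0: push '('; stack = (
pos 1: push '('; stack = ((
pos 2: ')' matches '('; pop; stack = (
pos 3: ')' matches '('; pop; stack = (empty)
pos 4: push '['; stack = [
pos 5: ']' matches '['; pop; stack = (empty)
pos 6: push '['; stack = [
pos 7: push '{'; stack = [{
pos 8: '}' matches '{'; pop; stack = [
pos 9: push '['; stack = [[
pos 10: ']' matches '['; pop; stack = [
pos 11: ']' matches '['; pop; stack = (empty)
pos 12: push '{'; stack = {
pos 13: '}' matches '{'; pop; stack = (empty)
end: stack empty → VALID
Verdict: properly nested → yes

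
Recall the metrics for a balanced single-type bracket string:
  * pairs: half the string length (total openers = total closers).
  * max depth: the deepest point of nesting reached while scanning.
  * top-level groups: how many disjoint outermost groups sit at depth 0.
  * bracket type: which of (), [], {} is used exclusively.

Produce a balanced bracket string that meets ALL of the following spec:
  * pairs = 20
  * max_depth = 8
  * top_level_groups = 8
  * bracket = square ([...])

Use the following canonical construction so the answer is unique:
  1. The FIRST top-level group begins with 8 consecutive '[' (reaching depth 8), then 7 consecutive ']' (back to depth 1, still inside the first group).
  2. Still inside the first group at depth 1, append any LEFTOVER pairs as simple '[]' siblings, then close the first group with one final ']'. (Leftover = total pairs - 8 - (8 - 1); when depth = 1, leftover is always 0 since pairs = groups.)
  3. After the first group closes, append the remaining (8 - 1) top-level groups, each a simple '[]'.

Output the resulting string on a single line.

Answer: [[[[[[[[]]]]]]][][][][][]][][][][][][][]

Derivation:
Spec: pairs=20 depth=8 groups=8
Leftover pairs = 20 - 8 - (8-1) = 5
First group: deep chain of depth 8 + 5 sibling pairs
Remaining 7 groups: simple '[]' each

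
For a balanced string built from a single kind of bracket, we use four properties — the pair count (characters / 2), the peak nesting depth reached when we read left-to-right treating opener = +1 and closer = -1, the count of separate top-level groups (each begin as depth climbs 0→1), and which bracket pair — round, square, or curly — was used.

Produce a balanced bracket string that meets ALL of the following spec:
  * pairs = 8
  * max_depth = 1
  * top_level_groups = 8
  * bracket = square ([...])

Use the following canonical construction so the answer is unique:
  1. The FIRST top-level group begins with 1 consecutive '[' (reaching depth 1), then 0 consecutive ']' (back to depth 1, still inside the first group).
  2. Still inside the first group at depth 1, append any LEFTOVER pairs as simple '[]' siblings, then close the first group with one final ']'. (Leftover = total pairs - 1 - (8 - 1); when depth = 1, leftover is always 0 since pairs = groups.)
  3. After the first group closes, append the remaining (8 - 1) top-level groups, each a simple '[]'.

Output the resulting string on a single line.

Answer: [][][][][][][][]

Derivation:
Spec: pairs=8 depth=1 groups=8
Leftover pairs = 8 - 1 - (8-1) = 0
First group: deep chain of depth 1 + 0 sibling pairs
Remaining 7 groups: simple '[]' each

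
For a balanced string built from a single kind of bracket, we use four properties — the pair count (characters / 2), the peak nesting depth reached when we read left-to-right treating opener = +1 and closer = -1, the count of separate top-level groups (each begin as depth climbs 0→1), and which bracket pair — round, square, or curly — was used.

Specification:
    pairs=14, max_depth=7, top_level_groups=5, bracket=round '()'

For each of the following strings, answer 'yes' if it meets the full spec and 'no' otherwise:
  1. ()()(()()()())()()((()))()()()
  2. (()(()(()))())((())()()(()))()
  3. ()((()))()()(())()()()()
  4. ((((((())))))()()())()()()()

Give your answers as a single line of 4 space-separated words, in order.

Answer: no no no yes

Derivation:
String 1 '()()(()()()())()()((()))()()()': depth seq [1 0 1 0 1 2 1 2 1 2 1 2 1 0 1 0 1 0 1 2 3 2 1 0 1 0 1 0 1 0]
  -> pairs=15 depth=3 groups=9 -> no
String 2 '(()(()(()))())((())()()(()))()': depth seq [1 2 1 2 3 2 3 4 3 2 1 2 1 0 1 2 3 2 1 2 1 2 1 2 3 2 1 0 1 0]
  -> pairs=15 depth=4 groups=3 -> no
String 3 '()((()))()()(())()()()()': depth seq [1 0 1 2 3 2 1 0 1 0 1 0 1 2 1 0 1 0 1 0 1 0 1 0]
  -> pairs=12 depth=3 groups=9 -> no
String 4 '((((((())))))()()())()()()()': depth seq [1 2 3 4 5 6 7 6 5 4 3 2 1 2 1 2 1 2 1 0 1 0 1 0 1 0 1 0]
  -> pairs=14 depth=7 groups=5 -> yes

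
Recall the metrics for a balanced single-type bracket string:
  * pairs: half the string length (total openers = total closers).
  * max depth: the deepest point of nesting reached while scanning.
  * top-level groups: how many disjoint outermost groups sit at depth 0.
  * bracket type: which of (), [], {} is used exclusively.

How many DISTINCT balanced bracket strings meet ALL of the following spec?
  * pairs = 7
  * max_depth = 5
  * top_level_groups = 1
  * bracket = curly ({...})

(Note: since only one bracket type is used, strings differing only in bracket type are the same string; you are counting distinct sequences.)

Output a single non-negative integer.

Answer: 33

Derivation:
Spec: pairs=7 depth=5 groups=1
Count(depth <= 5) = 122
Count(depth <= 4) = 89
Count(depth == 5) = 122 - 89 = 33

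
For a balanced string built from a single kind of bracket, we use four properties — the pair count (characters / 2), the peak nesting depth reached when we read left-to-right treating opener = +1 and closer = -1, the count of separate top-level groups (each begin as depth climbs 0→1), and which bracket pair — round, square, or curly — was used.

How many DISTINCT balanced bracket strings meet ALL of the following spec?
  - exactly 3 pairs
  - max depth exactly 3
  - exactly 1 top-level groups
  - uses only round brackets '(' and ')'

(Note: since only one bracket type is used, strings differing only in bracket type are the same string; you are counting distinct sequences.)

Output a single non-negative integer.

Spec: pairs=3 depth=3 groups=1
Count(depth <= 3) = 2
Count(depth <= 2) = 1
Count(depth == 3) = 2 - 1 = 1

Answer: 1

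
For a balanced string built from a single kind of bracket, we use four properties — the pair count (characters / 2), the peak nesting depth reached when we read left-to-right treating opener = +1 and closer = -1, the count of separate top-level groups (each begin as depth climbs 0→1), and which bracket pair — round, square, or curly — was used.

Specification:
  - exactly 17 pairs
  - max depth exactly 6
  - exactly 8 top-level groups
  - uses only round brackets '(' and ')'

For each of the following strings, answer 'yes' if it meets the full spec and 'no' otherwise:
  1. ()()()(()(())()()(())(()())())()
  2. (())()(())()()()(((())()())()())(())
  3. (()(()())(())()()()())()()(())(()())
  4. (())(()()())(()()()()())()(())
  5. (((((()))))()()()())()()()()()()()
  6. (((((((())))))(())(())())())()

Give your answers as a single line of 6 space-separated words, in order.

Answer: no no no no yes no

Derivation:
String 1 '()()()(()(())()()(())(()())())()': depth seq [1 0 1 0 1 0 1 2 1 2 3 2 1 2 1 2 1 2 3 2 1 2 3 2 3 2 1 2 1 0 1 0]
  -> pairs=16 depth=3 groups=5 -> no
String 2 '(())()(())()()()(((())()())()())(())': depth seq [1 2 1 0 1 0 1 2 1 0 1 0 1 0 1 0 1 2 3 4 3 2 3 2 3 2 1 2 1 2 1 0 1 2 1 0]
  -> pairs=18 depth=4 groups=8 -> no
String 3 '(()(()())(())()()()())()()(())(()())': depth seq [1 2 1 2 3 2 3 2 1 2 3 2 1 2 1 2 1 2 1 2 1 0 1 0 1 0 1 2 1 0 1 2 1 2 1 0]
  -> pairs=18 depth=3 groups=5 -> no
String 4 '(())(()()())(()()()()())()(())': depth seq [1 2 1 0 1 2 1 2 1 2 1 0 1 2 1 2 1 2 1 2 1 2 1 0 1 0 1 2 1 0]
  -> pairs=15 depth=2 groups=5 -> no
String 5 '(((((()))))()()()())()()()()()()()': depth seq [1 2 3 4 5 6 5 4 3 2 1 2 1 2 1 2 1 2 1 0 1 0 1 0 1 0 1 0 1 0 1 0 1 0]
  -> pairs=17 depth=6 groups=8 -> yes
String 6 '(((((((())))))(())(())())())()': depth seq [1 2 3 4 5 6 7 8 7 6 5 4 3 2 3 4 3 2 3 4 3 2 3 2 1 2 1 0 1 0]
  -> pairs=15 depth=8 groups=2 -> no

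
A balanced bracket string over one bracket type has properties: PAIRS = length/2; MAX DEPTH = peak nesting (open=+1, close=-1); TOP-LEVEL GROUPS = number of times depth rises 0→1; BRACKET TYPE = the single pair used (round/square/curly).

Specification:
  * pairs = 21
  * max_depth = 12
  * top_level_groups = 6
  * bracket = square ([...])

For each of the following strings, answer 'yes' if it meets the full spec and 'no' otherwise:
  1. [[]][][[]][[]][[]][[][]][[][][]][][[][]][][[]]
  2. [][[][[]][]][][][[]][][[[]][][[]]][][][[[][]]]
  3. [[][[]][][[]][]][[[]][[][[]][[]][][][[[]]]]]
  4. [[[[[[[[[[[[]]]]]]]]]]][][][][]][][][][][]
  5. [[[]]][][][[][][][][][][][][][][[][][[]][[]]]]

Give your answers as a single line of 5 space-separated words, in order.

String 1 '[[]][][[]][[]][[]][[][]][[][][]][][[][]][][[]]': depth seq [1 2 1 0 1 0 1 2 1 0 1 2 1 0 1 2 1 0 1 2 1 2 1 0 1 2 1 2 1 2 1 0 1 0 1 2 1 2 1 0 1 0 1 2 1 0]
  -> pairs=23 depth=2 groups=11 -> no
String 2 '[][[][[]][]][][][[]][][[[]][][[]]][][][[[][]]]': depth seq [1 0 1 2 1 2 3 2 1 2 1 0 1 0 1 0 1 2 1 0 1 0 1 2 3 2 1 2 1 2 3 2 1 0 1 0 1 0 1 2 3 2 3 2 1 0]
  -> pairs=23 depth=3 groups=10 -> no
String 3 '[[][[]][][[]][]][[[]][[][[]][[]][][][[[]]]]]': depth seq [1 2 1 2 3 2 1 2 1 2 3 2 1 2 1 0 1 2 3 2 1 2 3 2 3 4 3 2 3 4 3 2 3 2 3 2 3 4 5 4 3 2 1 0]
  -> pairs=22 depth=5 groups=2 -> no
String 4 '[[[[[[[[[[[[]]]]]]]]]]][][][][]][][][][][]': depth seq [1 2 3 4 5 6 7 8 9 10 11 12 11 10 9 8 7 6 5 4 3 2 1 2 1 2 1 2 1 2 1 0 1 0 1 0 1 0 1 0 1 0]
  -> pairs=21 depth=12 groups=6 -> yes
String 5 '[[[]]][][][[][][][][][][][][][][[][][[]][[]]]]': depth seq [1 2 3 2 1 0 1 0 1 0 1 2 1 2 1 2 1 2 1 2 1 2 1 2 1 2 1 2 1 2 1 2 3 2 3 2 3 4 3 2 3 4 3 2 1 0]
  -> pairs=23 depth=4 groups=4 -> no

Answer: no no no yes no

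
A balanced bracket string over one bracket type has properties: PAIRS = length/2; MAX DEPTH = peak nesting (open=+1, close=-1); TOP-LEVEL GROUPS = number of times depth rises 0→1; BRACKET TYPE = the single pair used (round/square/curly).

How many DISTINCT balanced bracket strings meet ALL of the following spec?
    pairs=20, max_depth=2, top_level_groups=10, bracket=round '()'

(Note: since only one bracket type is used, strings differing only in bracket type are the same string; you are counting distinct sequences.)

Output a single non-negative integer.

Answer: 92378

Derivation:
Spec: pairs=20 depth=2 groups=10
Count(depth <= 2) = 92378
Count(depth <= 1) = 0
Count(depth == 2) = 92378 - 0 = 92378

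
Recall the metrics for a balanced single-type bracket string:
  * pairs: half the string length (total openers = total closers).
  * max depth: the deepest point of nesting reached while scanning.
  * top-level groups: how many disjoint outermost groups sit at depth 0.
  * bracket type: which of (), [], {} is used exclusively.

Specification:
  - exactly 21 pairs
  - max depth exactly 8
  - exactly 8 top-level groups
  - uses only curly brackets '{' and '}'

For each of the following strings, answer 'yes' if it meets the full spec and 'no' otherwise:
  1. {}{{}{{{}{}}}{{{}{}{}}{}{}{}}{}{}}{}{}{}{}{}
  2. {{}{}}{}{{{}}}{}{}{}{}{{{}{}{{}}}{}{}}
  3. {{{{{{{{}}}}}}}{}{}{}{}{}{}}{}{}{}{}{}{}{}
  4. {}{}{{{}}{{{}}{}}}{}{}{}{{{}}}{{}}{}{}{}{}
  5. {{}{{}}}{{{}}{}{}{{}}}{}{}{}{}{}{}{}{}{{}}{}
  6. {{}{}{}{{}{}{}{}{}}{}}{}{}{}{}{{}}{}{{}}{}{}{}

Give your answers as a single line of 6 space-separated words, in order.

String 1 '{}{{}{{{}{}}}{{{}{}{}}{}{}{}}{}{}}{}{}{}{}{}': depth seq [1 0 1 2 1 2 3 4 3 4 3 2 1 2 3 4 3 4 3 4 3 2 3 2 3 2 3 2 1 2 1 2 1 0 1 0 1 0 1 0 1 0 1 0]
  -> pairs=22 depth=4 groups=7 -> no
String 2 '{{}{}}{}{{{}}}{}{}{}{}{{{}{}{{}}}{}{}}': depth seq [1 2 1 2 1 0 1 0 1 2 3 2 1 0 1 0 1 0 1 0 1 0 1 2 3 2 3 2 3 4 3 2 1 2 1 2 1 0]
  -> pairs=19 depth=4 groups=8 -> no
String 3 '{{{{{{{{}}}}}}}{}{}{}{}{}{}}{}{}{}{}{}{}{}': depth seq [1 2 3 4 5 6 7 8 7 6 5 4 3 2 1 2 1 2 1 2 1 2 1 2 1 2 1 0 1 0 1 0 1 0 1 0 1 0 1 0 1 0]
  -> pairs=21 depth=8 groups=8 -> yes
String 4 '{}{}{{{}}{{{}}{}}}{}{}{}{{{}}}{{}}{}{}{}{}': depth seq [1 0 1 0 1 2 3 2 1 2 3 4 3 2 3 2 1 0 1 0 1 0 1 0 1 2 3 2 1 0 1 2 1 0 1 0 1 0 1 0 1 0]
  -> pairs=21 depth=4 groups=12 -> no
String 5 '{{}{{}}}{{{}}{}{}{{}}}{}{}{}{}{}{}{}{}{{}}{}': depth seq [1 2 1 2 3 2 1 0 1 2 3 2 1 2 1 2 1 2 3 2 1 0 1 0 1 0 1 0 1 0 1 0 1 0 1 0 1 0 1 2 1 0 1 0]
  -> pairs=22 depth=3 groups=12 -> no
String 6 '{{}{}{}{{}{}{}{}{}}{}}{}{}{}{}{{}}{}{{}}{}{}{}': depth seq [1 2 1 2 1 2 1 2 3 2 3 2 3 2 3 2 3 2 1 2 1 0 1 0 1 0 1 0 1 0 1 2 1 0 1 0 1 2 1 0 1 0 1 0 1 0]
  -> pairs=23 depth=3 groups=11 -> no

Answer: no no yes no no no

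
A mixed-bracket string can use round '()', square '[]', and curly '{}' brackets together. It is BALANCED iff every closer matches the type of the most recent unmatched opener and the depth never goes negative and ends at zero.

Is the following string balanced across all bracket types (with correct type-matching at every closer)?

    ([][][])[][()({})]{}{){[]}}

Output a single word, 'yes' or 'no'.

pos 0: push '('; stack = (
pos 1: push '['; stack = ([
pos 2: ']' matches '['; pop; stack = (
pos 3: push '['; stack = ([
pos 4: ']' matches '['; pop; stack = (
pos 5: push '['; stack = ([
pos 6: ']' matches '['; pop; stack = (
pos 7: ')' matches '('; pop; stack = (empty)
pos 8: push '['; stack = [
pos 9: ']' matches '['; pop; stack = (empty)
pos 10: push '['; stack = [
pos 11: push '('; stack = [(
pos 12: ')' matches '('; pop; stack = [
pos 13: push '('; stack = [(
pos 14: push '{'; stack = [({
pos 15: '}' matches '{'; pop; stack = [(
pos 16: ')' matches '('; pop; stack = [
pos 17: ']' matches '['; pop; stack = (empty)
pos 18: push '{'; stack = {
pos 19: '}' matches '{'; pop; stack = (empty)
pos 20: push '{'; stack = {
pos 21: saw closer ')' but top of stack is '{' (expected '}') → INVALID
Verdict: type mismatch at position 21: ')' closes '{' → no

Answer: no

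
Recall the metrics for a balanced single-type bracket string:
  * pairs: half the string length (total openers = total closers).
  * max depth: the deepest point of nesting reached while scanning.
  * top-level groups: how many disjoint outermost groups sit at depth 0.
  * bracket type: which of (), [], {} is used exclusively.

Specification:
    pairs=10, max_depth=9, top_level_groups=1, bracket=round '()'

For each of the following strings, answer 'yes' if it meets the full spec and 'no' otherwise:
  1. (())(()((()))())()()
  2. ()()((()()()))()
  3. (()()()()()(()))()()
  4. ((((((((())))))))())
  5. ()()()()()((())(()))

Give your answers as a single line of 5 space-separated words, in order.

Answer: no no no yes no

Derivation:
String 1 '(())(()((()))())()()': depth seq [1 2 1 0 1 2 1 2 3 4 3 2 1 2 1 0 1 0 1 0]
  -> pairs=10 depth=4 groups=4 -> no
String 2 '()()((()()()))()': depth seq [1 0 1 0 1 2 3 2 3 2 3 2 1 0 1 0]
  -> pairs=8 depth=3 groups=4 -> no
String 3 '(()()()()()(()))()()': depth seq [1 2 1 2 1 2 1 2 1 2 1 2 3 2 1 0 1 0 1 0]
  -> pairs=10 depth=3 groups=3 -> no
String 4 '((((((((())))))))())': depth seq [1 2 3 4 5 6 7 8 9 8 7 6 5 4 3 2 1 2 1 0]
  -> pairs=10 depth=9 groups=1 -> yes
String 5 '()()()()()((())(()))': depth seq [1 0 1 0 1 0 1 0 1 0 1 2 3 2 1 2 3 2 1 0]
  -> pairs=10 depth=3 groups=6 -> no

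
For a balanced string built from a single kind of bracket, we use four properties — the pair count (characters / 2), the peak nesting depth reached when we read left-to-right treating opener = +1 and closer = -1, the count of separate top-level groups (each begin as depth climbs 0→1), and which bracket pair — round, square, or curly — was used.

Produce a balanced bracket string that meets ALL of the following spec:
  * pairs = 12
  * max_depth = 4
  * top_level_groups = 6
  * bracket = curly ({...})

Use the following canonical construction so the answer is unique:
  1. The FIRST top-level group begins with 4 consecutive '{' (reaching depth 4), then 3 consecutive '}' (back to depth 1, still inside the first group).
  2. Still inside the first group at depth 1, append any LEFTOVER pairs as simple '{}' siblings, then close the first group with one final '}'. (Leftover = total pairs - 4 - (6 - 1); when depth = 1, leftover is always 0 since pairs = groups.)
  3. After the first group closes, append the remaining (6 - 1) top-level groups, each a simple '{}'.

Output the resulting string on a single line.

Spec: pairs=12 depth=4 groups=6
Leftover pairs = 12 - 4 - (6-1) = 3
First group: deep chain of depth 4 + 3 sibling pairs
Remaining 5 groups: simple '{}' each

Answer: {{{{}}}{}{}{}}{}{}{}{}{}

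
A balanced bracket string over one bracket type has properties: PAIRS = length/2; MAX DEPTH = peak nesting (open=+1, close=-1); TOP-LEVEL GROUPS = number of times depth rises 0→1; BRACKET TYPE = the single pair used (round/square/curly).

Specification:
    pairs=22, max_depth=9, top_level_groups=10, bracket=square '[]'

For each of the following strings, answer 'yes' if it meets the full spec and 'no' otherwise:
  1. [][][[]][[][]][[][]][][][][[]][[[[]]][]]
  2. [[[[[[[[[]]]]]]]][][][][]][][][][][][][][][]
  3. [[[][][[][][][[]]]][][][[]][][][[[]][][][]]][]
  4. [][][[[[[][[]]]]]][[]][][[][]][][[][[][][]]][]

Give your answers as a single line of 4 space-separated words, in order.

String 1 '[][][[]][[][]][[][]][][][][[]][[[[]]][]]': depth seq [1 0 1 0 1 2 1 0 1 2 1 2 1 0 1 2 1 2 1 0 1 0 1 0 1 0 1 2 1 0 1 2 3 4 3 2 1 2 1 0]
  -> pairs=20 depth=4 groups=10 -> no
String 2 '[[[[[[[[[]]]]]]]][][][][]][][][][][][][][][]': depth seq [1 2 3 4 5 6 7 8 9 8 7 6 5 4 3 2 1 2 1 2 1 2 1 2 1 0 1 0 1 0 1 0 1 0 1 0 1 0 1 0 1 0 1 0]
  -> pairs=22 depth=9 groups=10 -> yes
String 3 '[[[][][[][][][[]]]][][][[]][][][[[]][][][]]][]': depth seq [1 2 3 2 3 2 3 4 3 4 3 4 3 4 5 4 3 2 1 2 1 2 1 2 3 2 1 2 1 2 1 2 3 4 3 2 3 2 3 2 3 2 1 0 1 0]
  -> pairs=23 depth=5 groups=2 -> no
String 4 '[][][[[[[][[]]]]]][[]][][[][]][][[][[][][]]][]': depth seq [1 0 1 0 1 2 3 4 5 4 5 6 5 4 3 2 1 0 1 2 1 0 1 0 1 2 1 2 1 0 1 0 1 2 1 2 3 2 3 2 3 2 1 0 1 0]
  -> pairs=23 depth=6 groups=9 -> no

Answer: no yes no no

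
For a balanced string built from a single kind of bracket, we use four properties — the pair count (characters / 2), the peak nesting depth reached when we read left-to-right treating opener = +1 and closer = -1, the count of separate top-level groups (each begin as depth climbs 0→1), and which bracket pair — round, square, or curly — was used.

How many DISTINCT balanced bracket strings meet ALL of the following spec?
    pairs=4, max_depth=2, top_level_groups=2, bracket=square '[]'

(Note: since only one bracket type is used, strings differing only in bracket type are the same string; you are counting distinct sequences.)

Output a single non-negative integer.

Spec: pairs=4 depth=2 groups=2
Count(depth <= 2) = 3
Count(depth <= 1) = 0
Count(depth == 2) = 3 - 0 = 3

Answer: 3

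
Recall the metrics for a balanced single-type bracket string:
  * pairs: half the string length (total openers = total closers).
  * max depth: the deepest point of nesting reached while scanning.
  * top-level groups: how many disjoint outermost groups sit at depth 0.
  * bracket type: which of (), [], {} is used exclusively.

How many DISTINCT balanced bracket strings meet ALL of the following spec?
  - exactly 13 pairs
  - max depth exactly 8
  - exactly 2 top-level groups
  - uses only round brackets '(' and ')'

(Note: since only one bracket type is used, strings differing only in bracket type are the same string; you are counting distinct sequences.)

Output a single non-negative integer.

Answer: 8556

Derivation:
Spec: pairs=13 depth=8 groups=2
Count(depth <= 8) = 205436
Count(depth <= 7) = 196880
Count(depth == 8) = 205436 - 196880 = 8556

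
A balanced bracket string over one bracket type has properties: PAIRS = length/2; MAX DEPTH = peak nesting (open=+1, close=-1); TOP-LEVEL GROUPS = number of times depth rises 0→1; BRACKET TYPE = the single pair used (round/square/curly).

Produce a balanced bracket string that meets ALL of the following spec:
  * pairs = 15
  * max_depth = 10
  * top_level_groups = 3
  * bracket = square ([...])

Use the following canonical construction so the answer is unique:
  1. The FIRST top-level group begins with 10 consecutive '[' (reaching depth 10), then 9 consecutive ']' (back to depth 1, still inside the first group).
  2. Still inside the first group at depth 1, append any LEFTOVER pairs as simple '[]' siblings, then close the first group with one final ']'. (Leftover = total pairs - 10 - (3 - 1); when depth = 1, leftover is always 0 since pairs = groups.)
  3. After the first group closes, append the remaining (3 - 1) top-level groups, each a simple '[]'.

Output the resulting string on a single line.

Answer: [[[[[[[[[[]]]]]]]]][][][]][][]

Derivation:
Spec: pairs=15 depth=10 groups=3
Leftover pairs = 15 - 10 - (3-1) = 3
First group: deep chain of depth 10 + 3 sibling pairs
Remaining 2 groups: simple '[]' each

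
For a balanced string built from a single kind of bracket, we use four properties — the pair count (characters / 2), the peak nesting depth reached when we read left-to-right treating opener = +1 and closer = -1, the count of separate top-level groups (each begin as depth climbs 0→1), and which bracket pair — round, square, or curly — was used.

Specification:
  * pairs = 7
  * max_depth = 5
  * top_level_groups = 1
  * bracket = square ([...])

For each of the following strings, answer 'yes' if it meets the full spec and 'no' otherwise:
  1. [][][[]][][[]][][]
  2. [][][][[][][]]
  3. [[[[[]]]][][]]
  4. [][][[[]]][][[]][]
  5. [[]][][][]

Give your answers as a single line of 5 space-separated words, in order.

String 1 '[][][[]][][[]][][]': depth seq [1 0 1 0 1 2 1 0 1 0 1 2 1 0 1 0 1 0]
  -> pairs=9 depth=2 groups=7 -> no
String 2 '[][][][[][][]]': depth seq [1 0 1 0 1 0 1 2 1 2 1 2 1 0]
  -> pairs=7 depth=2 groups=4 -> no
String 3 '[[[[[]]]][][]]': depth seq [1 2 3 4 5 4 3 2 1 2 1 2 1 0]
  -> pairs=7 depth=5 groups=1 -> yes
String 4 '[][][[[]]][][[]][]': depth seq [1 0 1 0 1 2 3 2 1 0 1 0 1 2 1 0 1 0]
  -> pairs=9 depth=3 groups=6 -> no
String 5 '[[]][][][]': depth seq [1 2 1 0 1 0 1 0 1 0]
  -> pairs=5 depth=2 groups=4 -> no

Answer: no no yes no no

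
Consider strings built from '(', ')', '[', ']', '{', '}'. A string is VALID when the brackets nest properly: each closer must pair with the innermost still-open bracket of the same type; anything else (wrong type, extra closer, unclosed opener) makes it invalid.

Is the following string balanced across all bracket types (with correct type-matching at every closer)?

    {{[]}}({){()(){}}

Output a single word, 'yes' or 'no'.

pos 0: push '{'; stack = {
pos 1: push '{'; stack = {{
pos 2: push '['; stack = {{[
pos 3: ']' matches '['; pop; stack = {{
pos 4: '}' matches '{'; pop; stack = {
pos 5: '}' matches '{'; pop; stack = (empty)
pos 6: push '('; stack = (
pos 7: push '{'; stack = ({
pos 8: saw closer ')' but top of stack is '{' (expected '}') → INVALID
Verdict: type mismatch at position 8: ')' closes '{' → no

Answer: no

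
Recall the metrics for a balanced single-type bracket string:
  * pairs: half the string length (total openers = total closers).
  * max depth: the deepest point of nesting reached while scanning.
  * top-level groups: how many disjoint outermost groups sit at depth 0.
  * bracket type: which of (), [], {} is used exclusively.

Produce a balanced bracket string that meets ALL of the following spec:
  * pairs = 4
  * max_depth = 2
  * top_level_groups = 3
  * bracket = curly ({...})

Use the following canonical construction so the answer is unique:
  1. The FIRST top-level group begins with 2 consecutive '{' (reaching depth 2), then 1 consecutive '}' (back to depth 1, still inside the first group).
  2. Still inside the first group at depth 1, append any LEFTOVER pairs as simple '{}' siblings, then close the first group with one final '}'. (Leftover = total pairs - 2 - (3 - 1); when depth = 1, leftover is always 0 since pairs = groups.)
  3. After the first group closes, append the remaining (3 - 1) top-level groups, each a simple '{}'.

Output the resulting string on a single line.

Spec: pairs=4 depth=2 groups=3
Leftover pairs = 4 - 2 - (3-1) = 0
First group: deep chain of depth 2 + 0 sibling pairs
Remaining 2 groups: simple '{}' each

Answer: {{}}{}{}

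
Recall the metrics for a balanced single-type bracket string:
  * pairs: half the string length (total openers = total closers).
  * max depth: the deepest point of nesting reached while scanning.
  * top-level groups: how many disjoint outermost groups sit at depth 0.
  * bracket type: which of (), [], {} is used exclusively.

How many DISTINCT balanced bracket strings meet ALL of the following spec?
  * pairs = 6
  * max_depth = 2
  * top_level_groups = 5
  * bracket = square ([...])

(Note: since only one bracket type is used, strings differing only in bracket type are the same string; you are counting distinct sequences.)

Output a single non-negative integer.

Answer: 5

Derivation:
Spec: pairs=6 depth=2 groups=5
Count(depth <= 2) = 5
Count(depth <= 1) = 0
Count(depth == 2) = 5 - 0 = 5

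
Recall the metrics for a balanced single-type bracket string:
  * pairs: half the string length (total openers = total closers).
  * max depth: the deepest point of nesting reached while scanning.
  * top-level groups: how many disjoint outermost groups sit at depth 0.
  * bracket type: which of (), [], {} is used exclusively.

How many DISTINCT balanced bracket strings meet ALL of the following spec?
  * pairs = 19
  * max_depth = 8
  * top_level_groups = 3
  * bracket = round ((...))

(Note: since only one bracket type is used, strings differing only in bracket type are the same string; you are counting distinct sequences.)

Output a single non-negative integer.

Answer: 38328477

Derivation:
Spec: pairs=19 depth=8 groups=3
Count(depth <= 8) = 321768285
Count(depth <= 7) = 283439808
Count(depth == 8) = 321768285 - 283439808 = 38328477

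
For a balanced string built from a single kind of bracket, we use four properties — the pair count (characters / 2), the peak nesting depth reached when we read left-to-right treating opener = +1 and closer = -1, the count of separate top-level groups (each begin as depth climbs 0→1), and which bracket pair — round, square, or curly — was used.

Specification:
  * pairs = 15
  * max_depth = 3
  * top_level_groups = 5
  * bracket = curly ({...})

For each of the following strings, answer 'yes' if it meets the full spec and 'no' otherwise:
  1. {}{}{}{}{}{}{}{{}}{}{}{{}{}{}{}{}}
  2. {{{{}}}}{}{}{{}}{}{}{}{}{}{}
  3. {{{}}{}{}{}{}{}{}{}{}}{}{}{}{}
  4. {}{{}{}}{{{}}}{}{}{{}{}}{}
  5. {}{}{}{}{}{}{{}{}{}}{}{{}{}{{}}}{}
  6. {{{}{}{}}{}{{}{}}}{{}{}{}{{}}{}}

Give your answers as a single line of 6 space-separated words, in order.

Answer: no no yes no no no

Derivation:
String 1 '{}{}{}{}{}{}{}{{}}{}{}{{}{}{}{}{}}': depth seq [1 0 1 0 1 0 1 0 1 0 1 0 1 0 1 2 1 0 1 0 1 0 1 2 1 2 1 2 1 2 1 2 1 0]
  -> pairs=17 depth=2 groups=11 -> no
String 2 '{{{{}}}}{}{}{{}}{}{}{}{}{}{}': depth seq [1 2 3 4 3 2 1 0 1 0 1 0 1 2 1 0 1 0 1 0 1 0 1 0 1 0 1 0]
  -> pairs=14 depth=4 groups=10 -> no
String 3 '{{{}}{}{}{}{}{}{}{}{}}{}{}{}{}': depth seq [1 2 3 2 1 2 1 2 1 2 1 2 1 2 1 2 1 2 1 2 1 0 1 0 1 0 1 0 1 0]
  -> pairs=15 depth=3 groups=5 -> yes
String 4 '{}{{}{}}{{{}}}{}{}{{}{}}{}': depth seq [1 0 1 2 1 2 1 0 1 2 3 2 1 0 1 0 1 0 1 2 1 2 1 0 1 0]
  -> pairs=13 depth=3 groups=7 -> no
String 5 '{}{}{}{}{}{}{{}{}{}}{}{{}{}{{}}}{}': depth seq [1 0 1 0 1 0 1 0 1 0 1 0 1 2 1 2 1 2 1 0 1 0 1 2 1 2 1 2 3 2 1 0 1 0]
  -> pairs=17 depth=3 groups=10 -> no
String 6 '{{{}{}{}}{}{{}{}}}{{}{}{}{{}}{}}': depth seq [1 2 3 2 3 2 3 2 1 2 1 2 3 2 3 2 1 0 1 2 1 2 1 2 1 2 3 2 1 2 1 0]
  -> pairs=16 depth=3 groups=2 -> no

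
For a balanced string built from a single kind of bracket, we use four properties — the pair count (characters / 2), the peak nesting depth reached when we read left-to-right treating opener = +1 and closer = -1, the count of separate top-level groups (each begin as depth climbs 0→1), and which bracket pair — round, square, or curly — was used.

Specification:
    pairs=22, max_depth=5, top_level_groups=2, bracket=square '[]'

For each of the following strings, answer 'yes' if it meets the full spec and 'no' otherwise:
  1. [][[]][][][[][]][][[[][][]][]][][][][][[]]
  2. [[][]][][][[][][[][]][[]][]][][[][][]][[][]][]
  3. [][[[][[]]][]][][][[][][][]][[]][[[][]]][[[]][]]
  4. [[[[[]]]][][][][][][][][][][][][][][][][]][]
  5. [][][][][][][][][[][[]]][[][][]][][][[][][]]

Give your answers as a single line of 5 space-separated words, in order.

Answer: no no no yes no

Derivation:
String 1 '[][[]][][][[][]][][[[][][]][]][][][][][[]]': depth seq [1 0 1 2 1 0 1 0 1 0 1 2 1 2 1 0 1 0 1 2 3 2 3 2 3 2 1 2 1 0 1 0 1 0 1 0 1 0 1 2 1 0]
  -> pairs=21 depth=3 groups=12 -> no
String 2 '[[][]][][][[][][[][]][[]][]][][[][][]][[][]][]': depth seq [1 2 1 2 1 0 1 0 1 0 1 2 1 2 1 2 3 2 3 2 1 2 3 2 1 2 1 0 1 0 1 2 1 2 1 2 1 0 1 2 1 2 1 0 1 0]
  -> pairs=23 depth=3 groups=8 -> no
String 3 '[][[[][[]]][]][][][[][][][]][[]][[[][]]][[[]][]]': depth seq [1 0 1 2 3 2 3 4 3 2 1 2 1 0 1 0 1 0 1 2 1 2 1 2 1 2 1 0 1 2 1 0 1 2 3 2 3 2 1 0 1 2 3 2 1 2 1 0]
  -> pairs=24 depth=4 groups=8 -> no
String 4 '[[[[[]]]][][][][][][][][][][][][][][][][]][]': depth seq [1 2 3 4 5 4 3 2 1 2 1 2 1 2 1 2 1 2 1 2 1 2 1 2 1 2 1 2 1 2 1 2 1 2 1 2 1 2 1 2 1 0 1 0]
  -> pairs=22 depth=5 groups=2 -> yes
String 5 '[][][][][][][][][[][[]]][[][][]][][][[][][]]': depth seq [1 0 1 0 1 0 1 0 1 0 1 0 1 0 1 0 1 2 1 2 3 2 1 0 1 2 1 2 1 2 1 0 1 0 1 0 1 2 1 2 1 2 1 0]
  -> pairs=22 depth=3 groups=13 -> no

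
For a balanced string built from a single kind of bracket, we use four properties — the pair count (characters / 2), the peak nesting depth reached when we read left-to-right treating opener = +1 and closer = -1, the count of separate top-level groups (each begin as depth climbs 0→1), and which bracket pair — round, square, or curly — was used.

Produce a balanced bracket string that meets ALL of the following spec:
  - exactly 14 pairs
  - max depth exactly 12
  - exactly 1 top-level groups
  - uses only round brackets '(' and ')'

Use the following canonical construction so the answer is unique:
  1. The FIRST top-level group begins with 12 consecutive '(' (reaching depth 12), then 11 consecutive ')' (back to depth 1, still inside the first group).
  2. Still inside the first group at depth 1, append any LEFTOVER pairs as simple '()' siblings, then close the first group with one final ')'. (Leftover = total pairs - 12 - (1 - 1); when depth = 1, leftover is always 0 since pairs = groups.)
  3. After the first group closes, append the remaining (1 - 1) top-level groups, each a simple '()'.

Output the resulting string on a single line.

Answer: (((((((((((()))))))))))()())

Derivation:
Spec: pairs=14 depth=12 groups=1
Leftover pairs = 14 - 12 - (1-1) = 2
First group: deep chain of depth 12 + 2 sibling pairs
Remaining 0 groups: simple '()' each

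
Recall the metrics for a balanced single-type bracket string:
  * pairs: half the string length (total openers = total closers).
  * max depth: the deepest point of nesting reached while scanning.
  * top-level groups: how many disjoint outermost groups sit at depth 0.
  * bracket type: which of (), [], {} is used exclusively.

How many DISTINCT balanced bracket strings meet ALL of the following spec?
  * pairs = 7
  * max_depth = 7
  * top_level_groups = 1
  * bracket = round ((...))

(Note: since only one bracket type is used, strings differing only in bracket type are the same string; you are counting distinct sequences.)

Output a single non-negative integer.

Answer: 1

Derivation:
Spec: pairs=7 depth=7 groups=1
Count(depth <= 7) = 132
Count(depth <= 6) = 131
Count(depth == 7) = 132 - 131 = 1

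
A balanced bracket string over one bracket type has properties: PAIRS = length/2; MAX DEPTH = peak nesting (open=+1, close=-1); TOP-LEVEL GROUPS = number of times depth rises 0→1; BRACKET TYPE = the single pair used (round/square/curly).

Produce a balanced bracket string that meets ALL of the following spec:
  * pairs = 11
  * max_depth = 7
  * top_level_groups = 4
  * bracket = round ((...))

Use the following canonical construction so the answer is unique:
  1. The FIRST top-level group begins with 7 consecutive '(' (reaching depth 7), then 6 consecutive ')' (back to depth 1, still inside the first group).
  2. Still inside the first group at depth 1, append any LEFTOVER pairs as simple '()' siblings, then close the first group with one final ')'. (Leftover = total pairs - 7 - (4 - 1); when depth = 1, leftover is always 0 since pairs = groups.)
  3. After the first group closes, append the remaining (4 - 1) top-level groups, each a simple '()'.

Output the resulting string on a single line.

Answer: ((((((())))))())()()()

Derivation:
Spec: pairs=11 depth=7 groups=4
Leftover pairs = 11 - 7 - (4-1) = 1
First group: deep chain of depth 7 + 1 sibling pairs
Remaining 3 groups: simple '()' each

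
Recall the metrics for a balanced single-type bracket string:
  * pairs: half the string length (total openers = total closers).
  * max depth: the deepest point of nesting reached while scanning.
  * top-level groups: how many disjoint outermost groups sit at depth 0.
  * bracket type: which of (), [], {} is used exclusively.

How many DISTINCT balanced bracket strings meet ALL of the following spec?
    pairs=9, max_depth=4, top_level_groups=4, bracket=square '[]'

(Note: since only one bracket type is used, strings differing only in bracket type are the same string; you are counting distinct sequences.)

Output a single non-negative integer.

Spec: pairs=9 depth=4 groups=4
Count(depth <= 4) = 528
Count(depth <= 3) = 360
Count(depth == 4) = 528 - 360 = 168

Answer: 168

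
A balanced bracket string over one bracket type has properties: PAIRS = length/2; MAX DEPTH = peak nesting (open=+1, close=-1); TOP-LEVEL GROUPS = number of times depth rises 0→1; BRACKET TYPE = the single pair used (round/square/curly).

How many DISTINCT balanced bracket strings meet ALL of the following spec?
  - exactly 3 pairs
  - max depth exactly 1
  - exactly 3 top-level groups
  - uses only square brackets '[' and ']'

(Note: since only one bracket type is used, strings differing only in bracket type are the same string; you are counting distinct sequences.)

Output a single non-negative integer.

Spec: pairs=3 depth=1 groups=3
Count(depth <= 1) = 1
Count(depth <= 0) = 0
Count(depth == 1) = 1 - 0 = 1

Answer: 1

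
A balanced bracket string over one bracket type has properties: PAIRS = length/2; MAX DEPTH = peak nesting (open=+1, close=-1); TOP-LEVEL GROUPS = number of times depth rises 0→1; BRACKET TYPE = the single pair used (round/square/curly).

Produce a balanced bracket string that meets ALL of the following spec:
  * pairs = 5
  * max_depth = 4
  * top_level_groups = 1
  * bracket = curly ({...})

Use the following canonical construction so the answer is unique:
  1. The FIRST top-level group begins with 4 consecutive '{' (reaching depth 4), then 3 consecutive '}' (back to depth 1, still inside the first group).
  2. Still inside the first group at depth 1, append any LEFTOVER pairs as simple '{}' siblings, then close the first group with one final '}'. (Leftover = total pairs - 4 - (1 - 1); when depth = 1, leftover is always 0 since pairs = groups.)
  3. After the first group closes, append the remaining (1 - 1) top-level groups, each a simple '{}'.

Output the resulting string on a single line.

Spec: pairs=5 depth=4 groups=1
Leftover pairs = 5 - 4 - (1-1) = 1
First group: deep chain of depth 4 + 1 sibling pairs
Remaining 0 groups: simple '{}' each

Answer: {{{{}}}{}}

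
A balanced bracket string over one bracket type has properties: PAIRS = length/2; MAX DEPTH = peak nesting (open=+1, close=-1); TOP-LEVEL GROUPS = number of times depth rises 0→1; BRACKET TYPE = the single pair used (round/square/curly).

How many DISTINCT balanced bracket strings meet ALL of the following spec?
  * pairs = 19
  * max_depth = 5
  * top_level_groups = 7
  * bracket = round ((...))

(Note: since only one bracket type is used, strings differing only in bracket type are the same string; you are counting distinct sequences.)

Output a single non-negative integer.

Spec: pairs=19 depth=5 groups=7
Count(depth <= 5) = 24937745
Count(depth <= 4) = 15564150
Count(depth == 5) = 24937745 - 15564150 = 9373595

Answer: 9373595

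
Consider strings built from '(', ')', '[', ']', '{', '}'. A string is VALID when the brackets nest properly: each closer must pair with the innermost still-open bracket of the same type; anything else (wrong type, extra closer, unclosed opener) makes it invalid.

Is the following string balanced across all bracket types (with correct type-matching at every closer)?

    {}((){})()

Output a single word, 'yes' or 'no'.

Answer: yes

Derivation:
pos 0: push '{'; stack = {
pos 1: '}' matches '{'; pop; stack = (empty)
pos 2: push '('; stack = (
pos 3: push '('; stack = ((
pos 4: ')' matches '('; pop; stack = (
pos 5: push '{'; stack = ({
pos 6: '}' matches '{'; pop; stack = (
pos 7: ')' matches '('; pop; stack = (empty)
pos 8: push '('; stack = (
pos 9: ')' matches '('; pop; stack = (empty)
end: stack empty → VALID
Verdict: properly nested → yes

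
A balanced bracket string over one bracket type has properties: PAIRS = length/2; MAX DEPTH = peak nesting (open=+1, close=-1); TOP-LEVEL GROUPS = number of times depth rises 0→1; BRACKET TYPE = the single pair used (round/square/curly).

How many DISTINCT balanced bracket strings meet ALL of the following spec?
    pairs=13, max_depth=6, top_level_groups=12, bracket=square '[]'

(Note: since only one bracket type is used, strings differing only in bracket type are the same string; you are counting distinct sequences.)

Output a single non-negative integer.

Answer: 0

Derivation:
Spec: pairs=13 depth=6 groups=12
Count(depth <= 6) = 12
Count(depth <= 5) = 12
Count(depth == 6) = 12 - 12 = 0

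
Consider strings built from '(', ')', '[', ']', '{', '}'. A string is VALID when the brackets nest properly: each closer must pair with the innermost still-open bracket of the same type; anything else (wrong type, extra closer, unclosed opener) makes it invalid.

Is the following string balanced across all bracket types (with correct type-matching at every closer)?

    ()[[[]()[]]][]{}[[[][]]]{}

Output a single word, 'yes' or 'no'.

Answer: yes

Derivation:
pos 0: push '('; stack = (
pos 1: ')' matches '('; pop; stack = (empty)
pos 2: push '['; stack = [
pos 3: push '['; stack = [[
pos 4: push '['; stack = [[[
pos 5: ']' matches '['; pop; stack = [[
pos 6: push '('; stack = [[(
pos 7: ')' matches '('; pop; stack = [[
pos 8: push '['; stack = [[[
pos 9: ']' matches '['; pop; stack = [[
pos 10: ']' matches '['; pop; stack = [
pos 11: ']' matches '['; pop; stack = (empty)
pos 12: push '['; stack = [
pos 13: ']' matches '['; pop; stack = (empty)
pos 14: push '{'; stack = {
pos 15: '}' matches '{'; pop; stack = (empty)
pos 16: push '['; stack = [
pos 17: push '['; stack = [[
pos 18: push '['; stack = [[[
pos 19: ']' matches '['; pop; stack = [[
pos 20: push '['; stack = [[[
pos 21: ']' matches '['; pop; stack = [[
pos 22: ']' matches '['; pop; stack = [
pos 23: ']' matches '['; pop; stack = (empty)
pos 24: push '{'; stack = {
pos 25: '}' matches '{'; pop; stack = (empty)
end: stack empty → VALID
Verdict: properly nested → yes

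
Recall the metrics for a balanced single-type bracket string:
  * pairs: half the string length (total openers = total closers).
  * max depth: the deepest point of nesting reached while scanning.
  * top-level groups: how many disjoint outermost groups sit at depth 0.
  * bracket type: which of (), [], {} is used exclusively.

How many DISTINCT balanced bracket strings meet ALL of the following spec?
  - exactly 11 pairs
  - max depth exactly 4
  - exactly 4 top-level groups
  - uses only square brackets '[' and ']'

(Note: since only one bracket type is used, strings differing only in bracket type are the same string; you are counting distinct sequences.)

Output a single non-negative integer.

Answer: 2844

Derivation:
Spec: pairs=11 depth=4 groups=4
Count(depth <= 4) = 5372
Count(depth <= 3) = 2528
Count(depth == 4) = 5372 - 2528 = 2844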